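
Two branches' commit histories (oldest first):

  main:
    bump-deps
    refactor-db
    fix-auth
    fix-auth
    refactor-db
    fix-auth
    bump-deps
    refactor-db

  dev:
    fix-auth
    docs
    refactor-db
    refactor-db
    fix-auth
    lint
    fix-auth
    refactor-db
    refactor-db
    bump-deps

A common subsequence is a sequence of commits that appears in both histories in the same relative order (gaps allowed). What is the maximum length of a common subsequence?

Taking refactor-db (main #2, dev #4), then fix-auth (main #3, dev #5), then fix-auth (main #4, dev #7), then refactor-db (main #5, dev #9), then bump-deps (main #7, dev #10) gives a common subsequence of length 5, and the DP table's final entry dp[8][10] is also 5, so no common subsequence is longer.

5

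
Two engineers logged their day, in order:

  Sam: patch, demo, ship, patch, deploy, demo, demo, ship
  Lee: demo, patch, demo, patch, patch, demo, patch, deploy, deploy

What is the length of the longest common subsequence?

Taking patch (Sam #1, Lee #5), then demo (Sam #2, Lee #6), then patch (Sam #4, Lee #7), then deploy (Sam #5, Lee #9) gives a common subsequence of length 4. Since dp[8][9] = 4, nothing longer is possible.

4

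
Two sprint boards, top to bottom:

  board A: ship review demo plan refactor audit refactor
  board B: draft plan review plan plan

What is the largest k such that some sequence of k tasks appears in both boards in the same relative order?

Taking review (board A #2, board B #3), then plan (board A #4, board B #5) gives a common subsequence of length 2. The LCS DP gives dp[7][5] = 2, so this is optimal.

2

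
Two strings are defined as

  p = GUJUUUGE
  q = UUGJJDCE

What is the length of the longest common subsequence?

4

Pick U [5,1], U [6,2], G [7,3], E [8,8]; all 4 characters appear in both, in order, and the DP table's final entry dp[8][8] is also 4, so no common subsequence is longer.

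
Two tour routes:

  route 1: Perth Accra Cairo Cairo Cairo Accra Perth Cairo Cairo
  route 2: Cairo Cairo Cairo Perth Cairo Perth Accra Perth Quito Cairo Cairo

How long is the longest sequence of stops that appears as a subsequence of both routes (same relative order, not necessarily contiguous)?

7

One common subsequence of length 7: Cairo at route 1[3]=route 2[2]; then Cairo at route 1[4]=route 2[3]; then Cairo at route 1[5]=route 2[5]; then Accra at route 1[6]=route 2[7]; then Perth at route 1[7]=route 2[8]; then Cairo at route 1[8]=route 2[10]; then Cairo at route 1[9]=route 2[11], and the DP table's final entry dp[9][11] is also 7, so no common subsequence is longer.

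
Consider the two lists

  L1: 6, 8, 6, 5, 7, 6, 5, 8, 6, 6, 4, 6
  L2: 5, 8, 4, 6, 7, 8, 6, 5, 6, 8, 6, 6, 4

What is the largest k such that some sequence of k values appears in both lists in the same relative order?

Match 6 (L1 #1, L2 #4), 8 (L1 #2, L2 #6), 6 (L1 #3, L2 #7), 5 (L1 #4, L2 #8), 6 (L1 #6, L2 #9), 8 (L1 #8, L2 #10), 6 (L1 #9, L2 #11), 6 (L1 #10, L2 #12), 4 (L1 #11, L2 #13) — 9 values in the same relative order in both, and the DP table's final entry dp[12][13] is also 9, so no common subsequence is longer.

9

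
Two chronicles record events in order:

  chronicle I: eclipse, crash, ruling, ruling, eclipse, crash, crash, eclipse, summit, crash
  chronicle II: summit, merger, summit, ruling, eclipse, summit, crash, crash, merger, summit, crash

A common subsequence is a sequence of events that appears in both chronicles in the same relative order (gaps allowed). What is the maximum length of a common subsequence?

6

Taking ruling [4,4]; then eclipse [5,5]; then crash [6,7]; then crash [7,8]; then summit [9,10]; then crash [10,11] gives a common subsequence of length 6. The LCS DP gives dp[10][11] = 6, so this is optimal.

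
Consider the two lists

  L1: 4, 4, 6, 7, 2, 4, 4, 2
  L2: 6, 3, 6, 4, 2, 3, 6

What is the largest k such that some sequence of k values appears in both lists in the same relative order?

3

Let dp[i][j] be the LCS length of the first i values of L1 and the first j values of L2. dp[i][j] = dp[i-1][j-1]+1 when the i-th and j-th values match, else max(dp[i-1][j], dp[i][j-1]).
    ·  6  3  6  4  2  3  6
 ·  0  0  0  0  0  0  0  0
 4  0  0  0  0  1  1  1  1
 4  0  0  0  0  1  1  1  1
 6  0  1  1  1  1  1  1  2
 7  0  1  1  1  1  1  1  2
 2  0  1  1  1  1  2  2  2
 4  0  1  1  1  2  2  2  2
 4  0  1  1  1  2  2  2  2
 2  0  1  1  1  2  3  3  3
dp[8][7] = 3. One LCS (by backtracking along matches): 6, 4, 2.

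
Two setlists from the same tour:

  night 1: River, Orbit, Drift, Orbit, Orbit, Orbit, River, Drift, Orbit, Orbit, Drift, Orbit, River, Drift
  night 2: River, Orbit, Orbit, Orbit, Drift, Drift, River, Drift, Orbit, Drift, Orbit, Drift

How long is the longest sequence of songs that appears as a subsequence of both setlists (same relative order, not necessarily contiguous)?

10

Taking River [1,1], Orbit [2,2], Orbit [4,3], Orbit [5,4], River [7,7], Drift [8,8], Orbit [10,9], Drift [11,10], Orbit [12,11], Drift [14,12] gives a common subsequence of length 10. The LCS DP gives dp[14][12] = 10, so this is optimal.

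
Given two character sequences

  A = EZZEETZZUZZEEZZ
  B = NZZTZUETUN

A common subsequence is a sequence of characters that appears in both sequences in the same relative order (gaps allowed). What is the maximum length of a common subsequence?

One common subsequence of length 6: Z (A #2, B #2), then Z (A #3, B #3), then T (A #6, B #4), then Z (A #8, B #5), then U (A #9, B #6), then E (A #12, B #7). Since dp[15][10] = 6, nothing longer is possible.

6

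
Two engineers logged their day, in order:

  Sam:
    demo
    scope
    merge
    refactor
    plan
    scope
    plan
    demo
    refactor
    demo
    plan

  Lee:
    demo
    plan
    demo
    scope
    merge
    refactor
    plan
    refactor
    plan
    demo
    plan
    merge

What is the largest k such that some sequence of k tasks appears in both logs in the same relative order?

8

Pick demo at Sam[1]=Lee[3]; then scope at Sam[2]=Lee[4]; then merge at Sam[3]=Lee[5]; then refactor at Sam[4]=Lee[6]; then plan at Sam[5]=Lee[7]; then plan at Sam[7]=Lee[9]; then demo at Sam[10]=Lee[10]; then plan at Sam[11]=Lee[11]; all 8 tasks appear in both, in order, and the DP table's final entry dp[11][12] is also 8, so no common subsequence is longer.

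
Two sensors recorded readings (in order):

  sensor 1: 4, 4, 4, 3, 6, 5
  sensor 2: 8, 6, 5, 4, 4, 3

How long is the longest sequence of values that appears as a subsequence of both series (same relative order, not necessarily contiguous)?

Let dp[i][j] be the LCS length of the first i values of sensor 1 and the first j values of sensor 2. dp[i][j] = dp[i-1][j-1]+1 when the i-th and j-th values match, else max(dp[i-1][j], dp[i][j-1]).
    ·  8  6  5  4  4  3
 ·  0  0  0  0  0  0  0
 4  0  0  0  0  1  1  1
 4  0  0  0  0  1  2  2
 4  0  0  0  0  1  2  2
 3  0  0  0  0  1  2  3
 6  0  0  1  1  1  2  3
 5  0  0  1  2  2  2  3
dp[6][6] = 3. One LCS (by backtracking along matches): 4, 4, 3.

3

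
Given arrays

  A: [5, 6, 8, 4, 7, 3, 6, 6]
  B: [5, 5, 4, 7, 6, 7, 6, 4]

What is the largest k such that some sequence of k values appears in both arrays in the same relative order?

5

One common subsequence of length 5: 5 (A #1, B #2), then 4 (A #4, B #3), then 7 (A #5, B #4), then 6 (A #7, B #5), then 6 (A #8, B #7). dp[8][8] = 5 confirms this is the maximum.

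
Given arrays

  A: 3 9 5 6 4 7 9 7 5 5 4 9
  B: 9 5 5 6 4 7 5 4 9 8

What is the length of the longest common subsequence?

Taking 9 (A #2, B #1), then 5 (A #3, B #3), then 6 (A #4, B #4), then 4 (A #5, B #5), then 7 (A #8, B #6), then 5 (A #10, B #7), then 4 (A #11, B #8), then 9 (A #12, B #9) gives a common subsequence of length 8, and the DP table's final entry dp[12][10] is also 8, so no common subsequence is longer.

8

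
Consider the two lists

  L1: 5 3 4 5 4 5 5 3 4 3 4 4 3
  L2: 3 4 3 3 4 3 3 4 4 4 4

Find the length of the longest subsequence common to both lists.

7

Match 3 at L1[2]=L2[1], 4 at L1[3]=L2[2], 4 at L1[5]=L2[5], 3 at L1[8]=L2[7], 4 at L1[9]=L2[9], 4 at L1[11]=L2[10], 4 at L1[12]=L2[11] — 7 values in the same relative order in both. Since dp[13][11] = 7, nothing longer is possible.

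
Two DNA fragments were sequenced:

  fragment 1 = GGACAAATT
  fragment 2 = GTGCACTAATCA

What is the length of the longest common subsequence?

7

Let dp[i][j] be the LCS length of the first i bases of fragment 1 and the first j bases of fragment 2. dp[i][j] = dp[i-1][j-1]+1 when the i-th and j-th bases match, else max(dp[i-1][j], dp[i][j-1]).
    ·  G  T  G  C  A  C  T  A  A  T  C  A
 ·  0  0  0  0  0  0  0  0  0  0  0  0  0
 G  0  1  1  1  1  1  1  1  1  1  1  1  1
 G  0  1  1  2  2  2  2  2  2  2  2  2  2
 A  0  1  1  2  2  3  3  3  3  3  3  3  3
 C  0  1  1  2  3  3  4  4  4  4  4  4  4
 A  0  1  1  2  3  4  4  4  5  5  5  5  5
 A  0  1  1  2  3  4  4  4  5  6  6  6  6
 A  0  1  1  2  3  4  4  4  5  6  6  6  7
 T  0  1  2  2  3  4  4  5  5  6  7  7  7
 T  0  1  2  2  3  4  4  5  5  6  7  7  7
dp[9][12] = 7. One LCS (by backtracking along matches): GGACAAA.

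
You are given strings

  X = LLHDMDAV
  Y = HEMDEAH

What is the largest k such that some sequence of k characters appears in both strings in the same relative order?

4

Taking H at X[3]=Y[1], then M at X[5]=Y[3], then D at X[6]=Y[4], then A at X[7]=Y[6] gives a common subsequence of length 4. Since dp[8][7] = 4, nothing longer is possible.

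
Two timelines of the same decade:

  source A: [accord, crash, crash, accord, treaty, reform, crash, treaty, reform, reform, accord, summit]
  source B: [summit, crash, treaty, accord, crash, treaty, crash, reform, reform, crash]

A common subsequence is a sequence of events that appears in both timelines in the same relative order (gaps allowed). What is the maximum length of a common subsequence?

One common subsequence of length 6: accord (source A #1, source B #4), then crash (source A #3, source B #5), then treaty (source A #5, source B #6), then crash (source A #7, source B #7), then reform (source A #9, source B #8), then reform (source A #10, source B #9). dp[12][10] = 6 confirms this is the maximum.

6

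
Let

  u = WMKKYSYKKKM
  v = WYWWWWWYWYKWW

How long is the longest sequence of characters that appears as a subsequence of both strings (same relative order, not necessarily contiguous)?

4

One common subsequence of length 4: W [1,7], then Y [5,8], then Y [7,10], then K [8,11], and the DP table's final entry dp[11][13] is also 4, so no common subsequence is longer.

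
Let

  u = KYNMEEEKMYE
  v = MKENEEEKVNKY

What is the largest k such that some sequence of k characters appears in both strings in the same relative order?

7

Match K (u #1, v #2) → N (u #3, v #4) → E (u #5, v #5) → E (u #6, v #6) → E (u #7, v #7) → K (u #8, v #11) → Y (u #10, v #12) — 7 characters in the same relative order in both, and the DP table's final entry dp[11][12] is also 7, so no common subsequence is longer.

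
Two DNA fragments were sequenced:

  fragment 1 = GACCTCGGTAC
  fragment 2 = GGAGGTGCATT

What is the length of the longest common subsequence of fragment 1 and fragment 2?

One common subsequence of length 6: G at fragment 1[1]=fragment 2[2]; then A at fragment 1[2]=fragment 2[3]; then G at fragment 1[7]=fragment 2[4]; then G at fragment 1[8]=fragment 2[5]; then T at fragment 1[9]=fragment 2[6]; then A at fragment 1[10]=fragment 2[9], and the DP table's final entry dp[11][11] is also 6, so no common subsequence is longer.

6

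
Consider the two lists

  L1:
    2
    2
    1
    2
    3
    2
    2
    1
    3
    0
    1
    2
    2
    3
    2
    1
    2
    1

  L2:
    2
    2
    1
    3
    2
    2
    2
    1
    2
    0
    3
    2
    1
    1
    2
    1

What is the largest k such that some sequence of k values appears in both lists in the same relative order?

13

Match 2 (L1 #1, L2 #1), then 2 (L1 #2, L2 #2), then 1 (L1 #3, L2 #3), then 2 (L1 #4, L2 #5), then 2 (L1 #6, L2 #6), then 2 (L1 #7, L2 #7), then 1 (L1 #8, L2 #8), then 0 (L1 #10, L2 #10), then 3 (L1 #14, L2 #11), then 2 (L1 #15, L2 #12), then 1 (L1 #16, L2 #14), then 2 (L1 #17, L2 #15), then 1 (L1 #18, L2 #16) — 13 values in the same relative order in both. Since dp[18][16] = 13, nothing longer is possible.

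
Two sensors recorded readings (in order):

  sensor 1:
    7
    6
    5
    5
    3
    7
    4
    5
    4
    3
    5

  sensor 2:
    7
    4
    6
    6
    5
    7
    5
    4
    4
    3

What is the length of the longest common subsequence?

Match 7 (sensor 1 #1, sensor 2 #1) → 6 (sensor 1 #2, sensor 2 #4) → 5 (sensor 1 #3, sensor 2 #5) → 5 (sensor 1 #4, sensor 2 #7) → 4 (sensor 1 #7, sensor 2 #8) → 4 (sensor 1 #9, sensor 2 #9) → 3 (sensor 1 #10, sensor 2 #10) — 7 values in the same relative order in both. dp[11][10] = 7 confirms this is the maximum.

7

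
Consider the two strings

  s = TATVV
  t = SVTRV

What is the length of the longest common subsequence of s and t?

2

Let dp[i][j] be the LCS length of the first i characters of s and the first j characters of t. dp[i][j] = dp[i-1][j-1]+1 when the i-th and j-th characters match, else max(dp[i-1][j], dp[i][j-1]).
    ·  S  V  T  R  V
 ·  0  0  0  0  0  0
 T  0  0  0  1  1  1
 A  0  0  0  1  1  1
 T  0  0  0  1  1  1
 V  0  0  1  1  1  2
 V  0  0  1  1  1  2
dp[5][5] = 2. One LCS (by backtracking along matches): TV.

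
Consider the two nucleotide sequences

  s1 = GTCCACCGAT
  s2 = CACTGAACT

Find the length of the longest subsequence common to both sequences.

6

Let dp[i][j] be the LCS length of the first i bases of s1 and the first j bases of s2. dp[i][j] = dp[i-1][j-1]+1 when the i-th and j-th bases match, else max(dp[i-1][j], dp[i][j-1]).
    ·  C  A  C  T  G  A  A  C  T
 ·  0  0  0  0  0  0  0  0  0  0
 G  0  0  0  0  0  1  1  1  1  1
 T  0  0  0  0  1  1  1  1  1  2
 C  0  1  1  1  1  1  1  1  2  2
 C  0  1  1  2  2  2  2  2  2  2
 A  0  1  2  2  2  2  3  3  3  3
 C  0  1  2  3  3  3  3  3  4  4
 C  0  1  2  3  3  3  3  3  4  4
 G  0  1  2  3  3  4  4  4  4  4
 A  0  1  2  3  3  4  5  5  5  5
 T  0  1  2  3  4  4  5  5  5  6
dp[10][9] = 6. One LCS (by backtracking along matches): CACGAT.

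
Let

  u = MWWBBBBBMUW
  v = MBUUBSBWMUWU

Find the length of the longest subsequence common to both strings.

7

Pick M (u #1, v #1); then B (u #4, v #2); then B (u #5, v #5); then B (u #6, v #7); then M (u #9, v #9); then U (u #10, v #10); then W (u #11, v #11); all 7 characters appear in both, in order. Since dp[11][12] = 7, nothing longer is possible.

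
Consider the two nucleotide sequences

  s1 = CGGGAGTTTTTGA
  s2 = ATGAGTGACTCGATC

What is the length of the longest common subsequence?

7

Taking G at s1[2]=s2[3]; then G at s1[3]=s2[5]; then G at s1[4]=s2[7]; then A at s1[5]=s2[8]; then T at s1[7]=s2[10]; then G at s1[12]=s2[12]; then A at s1[13]=s2[13] gives a common subsequence of length 7, and the DP table's final entry dp[13][15] is also 7, so no common subsequence is longer.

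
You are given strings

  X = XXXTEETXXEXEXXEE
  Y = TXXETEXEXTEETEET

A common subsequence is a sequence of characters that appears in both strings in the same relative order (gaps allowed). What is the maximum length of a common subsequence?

Match X (X #1, Y #2) → X (X #2, Y #3) → T (X #4, Y #5) → E (X #5, Y #6) → E (X #6, Y #8) → T (X #7, Y #10) → E (X #10, Y #11) → E (X #12, Y #12) → E (X #15, Y #14) → E (X #16, Y #15) — 10 characters in the same relative order in both. Since dp[16][16] = 10, nothing longer is possible.

10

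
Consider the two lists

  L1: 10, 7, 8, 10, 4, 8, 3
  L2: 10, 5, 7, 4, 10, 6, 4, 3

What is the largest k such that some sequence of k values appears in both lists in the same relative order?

Let dp[i][j] be the LCS length of the first i values of L1 and the first j values of L2. dp[i][j] = dp[i-1][j-1]+1 when the i-th and j-th values match, else max(dp[i-1][j], dp[i][j-1]).
    · 10  5  7  4 10  6  4  3
 ·  0  0  0  0  0  0  0  0  0
10  0  1  1  1  1  1  1  1  1
 7  0  1  1  2  2  2  2  2  2
 8  0  1  1  2  2  2  2  2  2
10  0  1  1  2  2  3  3  3  3
 4  0  1  1  2  3  3  3  4  4
 8  0  1  1  2  3  3  3  4  4
 3  0  1  1  2  3  3  3  4  5
dp[7][8] = 5. One LCS (by backtracking along matches): 10, 7, 10, 4, 3.

5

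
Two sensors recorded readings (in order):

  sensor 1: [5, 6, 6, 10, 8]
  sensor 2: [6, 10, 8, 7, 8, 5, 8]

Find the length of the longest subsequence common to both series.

3

Match 6 [3,1]; then 10 [4,2]; then 8 [5,7] — 3 values in the same relative order in both, and the DP table's final entry dp[5][7] is also 3, so no common subsequence is longer.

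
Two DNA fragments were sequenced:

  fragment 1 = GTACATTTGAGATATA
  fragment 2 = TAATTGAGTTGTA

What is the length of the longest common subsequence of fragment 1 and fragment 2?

11

One common subsequence of length 11: T (fragment 1 #2, fragment 2 #1) → A (fragment 1 #3, fragment 2 #2) → A (fragment 1 #5, fragment 2 #3) → T (fragment 1 #7, fragment 2 #4) → T (fragment 1 #8, fragment 2 #5) → G (fragment 1 #9, fragment 2 #6) → A (fragment 1 #10, fragment 2 #7) → G (fragment 1 #11, fragment 2 #8) → T (fragment 1 #13, fragment 2 #10) → T (fragment 1 #15, fragment 2 #12) → A (fragment 1 #16, fragment 2 #13). dp[16][13] = 11 confirms this is the maximum.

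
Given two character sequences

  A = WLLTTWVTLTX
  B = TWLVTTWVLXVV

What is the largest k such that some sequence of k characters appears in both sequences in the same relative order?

8

One common subsequence of length 8: W (A #1, B #2); then L (A #2, B #3); then T (A #4, B #5); then T (A #5, B #6); then W (A #6, B #7); then V (A #7, B #8); then L (A #9, B #9); then X (A #11, B #10). dp[11][12] = 8 confirms this is the maximum.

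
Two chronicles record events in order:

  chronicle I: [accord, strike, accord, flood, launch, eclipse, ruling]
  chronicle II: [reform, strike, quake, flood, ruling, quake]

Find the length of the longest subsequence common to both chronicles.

3

One common subsequence of length 3: strike (chronicle I #2, chronicle II #2), flood (chronicle I #4, chronicle II #4), ruling (chronicle I #7, chronicle II #5). dp[7][6] = 3 confirms this is the maximum.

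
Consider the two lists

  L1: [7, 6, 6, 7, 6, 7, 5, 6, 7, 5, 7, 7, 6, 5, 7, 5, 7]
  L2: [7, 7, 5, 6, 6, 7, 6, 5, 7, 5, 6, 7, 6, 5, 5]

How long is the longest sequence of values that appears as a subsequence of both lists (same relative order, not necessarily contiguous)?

Taking 7 [1,2]; then 6 [2,4]; then 6 [3,5]; then 7 [4,6]; then 6 [5,7]; then 7 [6,9]; then 5 [7,10]; then 6 [8,11]; then 7 [12,12]; then 6 [13,13]; then 5 [14,14]; then 5 [16,15] gives a common subsequence of length 12. Since dp[17][15] = 12, nothing longer is possible.

12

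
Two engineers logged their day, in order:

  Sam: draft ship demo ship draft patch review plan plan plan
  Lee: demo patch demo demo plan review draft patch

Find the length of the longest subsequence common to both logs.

3

Pick demo at Sam[3]=Lee[4], then draft at Sam[5]=Lee[7], then patch at Sam[6]=Lee[8]; all 3 tasks appear in both, in order, and the DP table's final entry dp[10][8] is also 3, so no common subsequence is longer.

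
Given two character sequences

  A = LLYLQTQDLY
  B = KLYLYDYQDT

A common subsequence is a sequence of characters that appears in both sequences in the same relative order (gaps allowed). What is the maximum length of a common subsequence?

Let dp[i][j] be the LCS length of the first i characters of A and the first j characters of B. dp[i][j] = dp[i-1][j-1]+1 when the i-th and j-th characters match, else max(dp[i-1][j], dp[i][j-1]).
    ·  K  L  Y  L  Y  D  Y  Q  D  T
 ·  0  0  0  0  0  0  0  0  0  0  0
 L  0  0  1  1  1  1  1  1  1  1  1
 L  0  0  1  1  2  2  2  2  2  2  2
 Y  0  0  1  2  2  3  3  3  3  3  3
 L  0  0  1  2  3  3  3  3  3  3  3
 Q  0  0  1  2  3  3  3  3  4  4  4
 T  0  0  1  2  3  3  3  3  4  4  5
 Q  0  0  1  2  3  3  3  3  4  4  5
 D  0  0  1  2  3  3  4  4  4  5  5
 L  0  0  1  2  3  3  4  4  4  5  5
 Y  0  0  1  2  3  4  4  5  5  5  5
dp[10][10] = 5. One LCS (by backtracking along matches): LLYQT.

5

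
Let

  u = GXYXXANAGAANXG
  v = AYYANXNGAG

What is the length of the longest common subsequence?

6

Let dp[i][j] be the LCS length of the first i characters of u and the first j characters of v. dp[i][j] = dp[i-1][j-1]+1 when the i-th and j-th characters match, else max(dp[i-1][j], dp[i][j-1]).
    ·  A  Y  Y  A  N  X  N  G  A  G
 ·  0  0  0  0  0  0  0  0  0  0  0
 G  0  0  0  0  0  0  0  0  1  1  1
 X  0  0  0  0  0  0  1  1  1  1  1
 Y  0  0  1  1  1  1  1  1  1  1  1
 X  0  0  1  1  1  1  2  2  2  2  2
 X  0  0  1  1  1  1  2  2  2  2  2
 A  0  1  1  1  2  2  2  2  2  3  3
 N  0  1  1  1  2  3  3  3  3  3  3
 A  0  1  1  1  2  3  3  3  3  4  4
 G  0  1  1  1  2  3  3  3  4  4  5
 A  0  1  1  1  2  3  3  3  4  5  5
 A  0  1  1  1  2  3  3  3  4  5  5
 N  0  1  1  1  2  3  3  4  4  5  5
 X  0  1  1  1  2  3  4  4  4  5  5
 G  0  1  1  1  2  3  4  4  5  5  6
dp[14][10] = 6. One LCS (by backtracking along matches): YXNGAG.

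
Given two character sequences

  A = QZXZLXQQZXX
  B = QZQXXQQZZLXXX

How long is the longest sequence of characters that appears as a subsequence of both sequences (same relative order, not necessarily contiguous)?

Let dp[i][j] be the LCS length of the first i characters of A and the first j characters of B. dp[i][j] = dp[i-1][j-1]+1 when the i-th and j-th characters match, else max(dp[i-1][j], dp[i][j-1]).
    ·  Q  Z  Q  X  X  Q  Q  Z  Z  L  X  X  X
 ·  0  0  0  0  0  0  0  0  0  0  0  0  0  0
 Q  0  1  1  1  1  1  1  1  1  1  1  1  1  1
 Z  0  1  2  2  2  2  2  2  2  2  2  2  2  2
 X  0  1  2  2  3  3  3  3  3  3  3  3  3  3
 Z  0  1  2  2  3  3  3  3  4  4  4  4  4  4
 L  0  1  2  2  3  3  3  3  4  4  5  5  5  5
 X  0  1  2  2  3  4  4  4  4  4  5  6  6  6
 Q  0  1  2  3  3  4  5  5  5  5  5  6  6  6
 Q  0  1  2  3  3  4  5  6  6  6  6  6  6  6
 Z  0  1  2  3  3  4  5  6  7  7  7  7  7  7
 X  0  1  2  3  4  4  5  6  7  7  7  8  8  8
 X  0  1  2  3  4  5  5  6  7  7  7  8  9  9
dp[11][13] = 9. One LCS (by backtracking along matches): QZXXQQZXX.

9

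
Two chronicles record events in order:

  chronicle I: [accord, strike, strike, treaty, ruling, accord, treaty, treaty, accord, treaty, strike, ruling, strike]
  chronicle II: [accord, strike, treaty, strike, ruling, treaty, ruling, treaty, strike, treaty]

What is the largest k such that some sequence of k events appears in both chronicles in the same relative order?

7

Taking accord at chronicle I[1]=chronicle II[1], strike at chronicle I[2]=chronicle II[2], strike at chronicle I[3]=chronicle II[4], treaty at chronicle I[4]=chronicle II[6], ruling at chronicle I[5]=chronicle II[7], treaty at chronicle I[7]=chronicle II[8], treaty at chronicle I[10]=chronicle II[10] gives a common subsequence of length 7. dp[13][10] = 7 confirms this is the maximum.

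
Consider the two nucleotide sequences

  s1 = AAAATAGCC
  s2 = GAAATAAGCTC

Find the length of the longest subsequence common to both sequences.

8

Let dp[i][j] be the LCS length of the first i bases of s1 and the first j bases of s2. dp[i][j] = dp[i-1][j-1]+1 when the i-th and j-th bases match, else max(dp[i-1][j], dp[i][j-1]).
    ·  G  A  A  A  T  A  A  G  C  T  C
 ·  0  0  0  0  0  0  0  0  0  0  0  0
 A  0  0  1  1  1  1  1  1  1  1  1  1
 A  0  0  1  2  2  2  2  2  2  2  2  2
 A  0  0  1  2  3  3  3  3  3  3  3  3
 A  0  0  1  2  3  3  4  4  4  4  4  4
 T  0  0  1  2  3  4  4  4  4  4  5  5
 A  0  0  1  2  3  4  5  5  5  5  5  5
 G  0  1  1  2  3  4  5  5  6  6  6  6
 C  0  1  1  2  3  4  5  5  6  7  7  7
 C  0  1  1  2  3  4  5  5  6  7  7  8
dp[9][11] = 8. One LCS (by backtracking along matches): AAAAAGCC.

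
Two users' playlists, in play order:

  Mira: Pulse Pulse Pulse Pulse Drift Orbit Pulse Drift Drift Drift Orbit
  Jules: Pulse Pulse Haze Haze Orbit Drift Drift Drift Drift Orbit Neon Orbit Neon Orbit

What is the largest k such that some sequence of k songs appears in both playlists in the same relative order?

One common subsequence of length 7: Pulse [1,1], Pulse [2,2], Drift [5,6], Drift [8,7], Drift [9,8], Drift [10,9], Orbit [11,14]. The LCS DP gives dp[11][14] = 7, so this is optimal.

7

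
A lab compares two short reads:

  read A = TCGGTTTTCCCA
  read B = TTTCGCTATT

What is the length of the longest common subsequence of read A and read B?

6

Let dp[i][j] be the LCS length of the first i bases of read A and the first j bases of read B. dp[i][j] = dp[i-1][j-1]+1 when the i-th and j-th bases match, else max(dp[i-1][j], dp[i][j-1]).
    ·  T  T  T  C  G  C  T  A  T  T
 ·  0  0  0  0  0  0  0  0  0  0  0
 T  0  1  1  1  1  1  1  1  1  1  1
 C  0  1  1  1  2  2  2  2  2  2  2
 G  0  1  1  1  2  3  3  3  3  3  3
 G  0  1  1  1  2  3  3  3  3  3  3
 T  0  1  2  2  2  3  3  4  4  4  4
 T  0  1  2  3  3  3  3  4  4  5  5
 T  0  1  2  3  3  3  3  4  4  5  6
 T  0  1  2  3  3  3  3  4  4  5  6
 C  0  1  2  3  4  4  4  4  4  5  6
 C  0  1  2  3  4  4  5  5  5  5  6
 C  0  1  2  3  4  4  5  5  5  5  6
 A  0  1  2  3  4  4  5  5  6  6  6
dp[12][10] = 6. One LCS (by backtracking along matches): TCGTTT.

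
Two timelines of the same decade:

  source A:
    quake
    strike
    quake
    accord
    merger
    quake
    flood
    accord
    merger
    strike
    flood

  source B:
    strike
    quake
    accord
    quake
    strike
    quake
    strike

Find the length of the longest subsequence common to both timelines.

5

Taking strike at source A[2]=source B[1]; then quake at source A[3]=source B[2]; then accord at source A[4]=source B[3]; then quake at source A[6]=source B[6]; then strike at source A[10]=source B[7] gives a common subsequence of length 5. dp[11][7] = 5 confirms this is the maximum.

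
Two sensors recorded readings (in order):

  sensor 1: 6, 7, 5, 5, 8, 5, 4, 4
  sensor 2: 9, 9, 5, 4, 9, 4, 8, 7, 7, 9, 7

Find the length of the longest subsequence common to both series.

3

Let dp[i][j] be the LCS length of the first i values of sensor 1 and the first j values of sensor 2. dp[i][j] = dp[i-1][j-1]+1 when the i-th and j-th values match, else max(dp[i-1][j], dp[i][j-1]).
    ·  9  9  5  4  9  4  8  7  7  9  7
 ·  0  0  0  0  0  0  0  0  0  0  0  0
 6  0  0  0  0  0  0  0  0  0  0  0  0
 7  0  0  0  0  0  0  0  0  1  1  1  1
 5  0  0  0  1  1  1  1  1  1  1  1  1
 5  0  0  0  1  1  1  1  1  1  1  1  1
 8  0  0  0  1  1  1  1  2  2  2  2  2
 5  0  0  0  1  1  1  1  2  2  2  2  2
 4  0  0  0  1  2  2  2  2  2  2  2  2
 4  0  0  0  1  2  2  3  3  3  3  3  3
dp[8][11] = 3. One LCS (by backtracking along matches): 5, 4, 4.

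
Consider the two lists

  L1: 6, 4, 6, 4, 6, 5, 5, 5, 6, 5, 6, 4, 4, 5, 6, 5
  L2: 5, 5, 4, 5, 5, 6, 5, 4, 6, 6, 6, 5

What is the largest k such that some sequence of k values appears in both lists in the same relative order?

Pick 4 (L1 #4, L2 #3) → 5 (L1 #6, L2 #4) → 5 (L1 #7, L2 #5) → 5 (L1 #8, L2 #7) → 6 (L1 #9, L2 #9) → 6 (L1 #11, L2 #10) → 6 (L1 #15, L2 #11) → 5 (L1 #16, L2 #12); all 8 values appear in both, in order. Since dp[16][12] = 8, nothing longer is possible.

8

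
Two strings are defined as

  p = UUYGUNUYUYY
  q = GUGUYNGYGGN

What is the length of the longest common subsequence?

Let dp[i][j] be the LCS length of the first i characters of p and the first j characters of q. dp[i][j] = dp[i-1][j-1]+1 when the i-th and j-th characters match, else max(dp[i-1][j], dp[i][j-1]).
    ·  G  U  G  U  Y  N  G  Y  G  G  N
 ·  0  0  0  0  0  0  0  0  0  0  0  0
 U  0  0  1  1  1  1  1  1  1  1  1  1
 U  0  0  1  1  2  2  2  2  2  2  2  2
 Y  0  0  1  1  2  3  3  3  3  3  3  3
 G  0  1  1  2  2  3  3  4  4  4  4  4
 U  0  1  2  2  3  3  3  4  4  4  4  4
 N  0  1  2  2  3  3  4  4  4  4  4  5
 U  0  1  2  2  3  3  4  4  4  4  4  5
 Y  0  1  2  2  3  4  4  4  5  5  5  5
 U  0  1  2  2  3  4  4  4  5  5  5  5
 Y  0  1  2  2  3  4  4  4  5  5  5  5
 Y  0  1  2  2  3  4  4  4  5  5  5  5
dp[11][11] = 5. One LCS (by backtracking along matches): UUYGN.

5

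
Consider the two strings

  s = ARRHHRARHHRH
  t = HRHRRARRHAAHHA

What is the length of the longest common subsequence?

Pick R at s[2]=t[2]; then R at s[3]=t[4]; then R at s[6]=t[5]; then A at s[7]=t[6]; then R at s[8]=t[8]; then H at s[9]=t[9]; then H at s[10]=t[12]; then H at s[12]=t[13]; all 8 characters appear in both, in order. The LCS DP gives dp[12][14] = 8, so this is optimal.

8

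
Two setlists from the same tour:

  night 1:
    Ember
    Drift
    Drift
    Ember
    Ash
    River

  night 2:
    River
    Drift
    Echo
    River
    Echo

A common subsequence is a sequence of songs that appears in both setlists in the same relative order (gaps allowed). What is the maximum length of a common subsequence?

Pick Drift (night 1 #2, night 2 #2); then River (night 1 #6, night 2 #4); all 2 songs appear in both, in order. The LCS DP gives dp[6][5] = 2, so this is optimal.

2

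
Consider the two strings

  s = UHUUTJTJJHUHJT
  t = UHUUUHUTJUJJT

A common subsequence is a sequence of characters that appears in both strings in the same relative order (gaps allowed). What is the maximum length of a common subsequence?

9

Pick U [1,1], then H [2,2], then U [3,5], then U [4,7], then T [5,8], then J [6,9], then J [9,11], then J [13,12], then T [14,13]; all 9 characters appear in both, in order, and the DP table's final entry dp[14][13] is also 9, so no common subsequence is longer.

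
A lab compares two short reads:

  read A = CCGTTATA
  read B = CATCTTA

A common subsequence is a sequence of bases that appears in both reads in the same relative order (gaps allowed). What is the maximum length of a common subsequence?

5

Let dp[i][j] be the LCS length of the first i bases of read A and the first j bases of read B. dp[i][j] = dp[i-1][j-1]+1 when the i-th and j-th bases match, else max(dp[i-1][j], dp[i][j-1]).
    ·  C  A  T  C  T  T  A
 ·  0  0  0  0  0  0  0  0
 C  0  1  1  1  1  1  1  1
 C  0  1  1  1  2  2  2  2
 G  0  1  1  1  2  2  2  2
 T  0  1  1  2  2  3  3  3
 T  0  1  1  2  2  3  4  4
 A  0  1  2  2  2  3  4  5
 T  0  1  2  3  3  3  4  5
 A  0  1  2  3  3  3  4  5
dp[8][7] = 5. One LCS (by backtracking along matches): CCTTA.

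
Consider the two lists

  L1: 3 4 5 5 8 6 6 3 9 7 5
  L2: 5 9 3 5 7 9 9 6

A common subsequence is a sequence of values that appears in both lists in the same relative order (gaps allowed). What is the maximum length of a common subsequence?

3

Pick 3 at L1[1]=L2[3], then 5 at L1[3]=L2[4], then 6 at L1[7]=L2[8]; all 3 values appear in both, in order. The LCS DP gives dp[11][8] = 3, so this is optimal.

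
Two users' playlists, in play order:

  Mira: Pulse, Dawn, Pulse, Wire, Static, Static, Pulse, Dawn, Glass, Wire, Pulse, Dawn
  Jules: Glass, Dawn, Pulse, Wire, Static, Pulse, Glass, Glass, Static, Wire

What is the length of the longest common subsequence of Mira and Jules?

7

Match Dawn at Mira[2]=Jules[2]; then Pulse at Mira[3]=Jules[3]; then Wire at Mira[4]=Jules[4]; then Static at Mira[6]=Jules[5]; then Pulse at Mira[7]=Jules[6]; then Glass at Mira[9]=Jules[8]; then Wire at Mira[10]=Jules[10] — 7 songs in the same relative order in both, and the DP table's final entry dp[12][10] is also 7, so no common subsequence is longer.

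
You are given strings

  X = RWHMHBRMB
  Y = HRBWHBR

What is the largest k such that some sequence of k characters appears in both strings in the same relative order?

5

Let dp[i][j] be the LCS length of the first i characters of X and the first j characters of Y. dp[i][j] = dp[i-1][j-1]+1 when the i-th and j-th characters match, else max(dp[i-1][j], dp[i][j-1]).
    ·  H  R  B  W  H  B  R
 ·  0  0  0  0  0  0  0  0
 R  0  0  1  1  1  1  1  1
 W  0  0  1  1  2  2  2  2
 H  0  1  1  1  2  3  3  3
 M  0  1  1  1  2  3  3  3
 H  0  1  1  1  2  3  3  3
 B  0  1  1  2  2  3  4  4
 R  0  1  2  2  2  3  4  5
 M  0  1  2  2  2  3  4  5
 B  0  1  2  3  3  3  4  5
dp[9][7] = 5. One LCS (by backtracking along matches): RWHBR.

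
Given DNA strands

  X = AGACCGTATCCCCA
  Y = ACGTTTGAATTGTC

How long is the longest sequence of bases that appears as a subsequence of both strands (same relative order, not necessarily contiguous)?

7

Pick A at X[3]=Y[1], C at X[5]=Y[2], G at X[6]=Y[3], T at X[7]=Y[6], A at X[8]=Y[9], T at X[9]=Y[13], C at X[13]=Y[14]; all 7 bases appear in both, in order. dp[14][14] = 7 confirms this is the maximum.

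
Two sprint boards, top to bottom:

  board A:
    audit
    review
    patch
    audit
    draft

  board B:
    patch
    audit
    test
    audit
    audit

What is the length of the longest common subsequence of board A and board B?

2

Taking audit at board A[1]=board B[4]; then audit at board A[4]=board B[5] gives a common subsequence of length 2. dp[5][5] = 2 confirms this is the maximum.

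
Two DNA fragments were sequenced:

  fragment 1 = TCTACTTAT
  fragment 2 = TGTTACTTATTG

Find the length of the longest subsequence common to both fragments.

8

Match T [1,3], then T [3,4], then A [4,5], then C [5,6], then T [6,7], then T [7,8], then A [8,9], then T [9,11] — 8 bases in the same relative order in both. The LCS DP gives dp[9][12] = 8, so this is optimal.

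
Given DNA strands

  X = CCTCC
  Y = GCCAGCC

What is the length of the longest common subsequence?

One common subsequence of length 4: C (X #1, Y #2), then C (X #2, Y #3), then C (X #4, Y #6), then C (X #5, Y #7). dp[5][7] = 4 confirms this is the maximum.

4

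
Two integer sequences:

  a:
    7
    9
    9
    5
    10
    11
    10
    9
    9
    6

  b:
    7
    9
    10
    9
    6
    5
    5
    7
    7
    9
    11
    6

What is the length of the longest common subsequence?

6

Let dp[i][j] be the LCS length of the first i values of a and the first j values of b. dp[i][j] = dp[i-1][j-1]+1 when the i-th and j-th values match, else max(dp[i-1][j], dp[i][j-1]).
    ·  7  9 10  9  6  5  5  7  7  9 11  6
 ·  0  0  0  0  0  0  0  0  0  0  0  0  0
 7  0  1  1  1  1  1  1  1  1  1  1  1  1
 9  0  1  2  2  2  2  2  2  2  2  2  2  2
 9  0  1  2  2  3  3  3  3  3  3  3  3  3
 5  0  1  2  2  3  3  4  4  4  4  4  4  4
10  0  1  2  3  3  3  4  4  4  4  4  4  4
11  0  1  2  3  3  3  4  4  4  4  4  5  5
10  0  1  2  3  3  3  4  4  4  4  4  5  5
 9  0  1  2  3  4  4  4  4  4  4  5  5  5
 9  0  1  2  3  4  4  4  4  4  4  5  5  5
 6  0  1  2  3  4  5  5  5  5  5  5  5  6
dp[10][12] = 6. One LCS (by backtracking along matches): 7, 9, 9, 5, 11, 6.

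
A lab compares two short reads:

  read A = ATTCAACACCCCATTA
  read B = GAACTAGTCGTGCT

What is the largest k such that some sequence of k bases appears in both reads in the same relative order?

Pick A at read A[5]=read B[2], then A at read A[6]=read B[3], then C at read A[7]=read B[4], then A at read A[8]=read B[6], then C at read A[9]=read B[9], then C at read A[12]=read B[13], then T at read A[15]=read B[14]; all 7 bases appear in both, in order. Since dp[16][14] = 7, nothing longer is possible.

7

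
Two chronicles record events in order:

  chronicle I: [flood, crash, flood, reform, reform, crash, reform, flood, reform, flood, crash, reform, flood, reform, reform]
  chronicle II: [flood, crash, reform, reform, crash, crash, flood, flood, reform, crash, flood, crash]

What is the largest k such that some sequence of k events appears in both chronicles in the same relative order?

Pick flood at chronicle I[1]=chronicle II[1]; then crash at chronicle I[2]=chronicle II[2]; then reform at chronicle I[4]=chronicle II[3]; then reform at chronicle I[5]=chronicle II[4]; then crash at chronicle I[6]=chronicle II[6]; then flood at chronicle I[8]=chronicle II[8]; then reform at chronicle I[9]=chronicle II[9]; then flood at chronicle I[10]=chronicle II[11]; then crash at chronicle I[11]=chronicle II[12]; all 9 events appear in both, in order. dp[15][12] = 9 confirms this is the maximum.

9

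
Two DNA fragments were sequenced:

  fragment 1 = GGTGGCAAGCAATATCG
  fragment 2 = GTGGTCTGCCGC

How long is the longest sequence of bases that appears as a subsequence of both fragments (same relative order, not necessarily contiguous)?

9

Match G (fragment 1 #2, fragment 2 #1); then T (fragment 1 #3, fragment 2 #2); then G (fragment 1 #4, fragment 2 #3); then G (fragment 1 #5, fragment 2 #4); then C (fragment 1 #6, fragment 2 #6); then G (fragment 1 #9, fragment 2 #8); then C (fragment 1 #10, fragment 2 #9); then C (fragment 1 #16, fragment 2 #10); then G (fragment 1 #17, fragment 2 #11) — 9 bases in the same relative order in both. Since dp[17][12] = 9, nothing longer is possible.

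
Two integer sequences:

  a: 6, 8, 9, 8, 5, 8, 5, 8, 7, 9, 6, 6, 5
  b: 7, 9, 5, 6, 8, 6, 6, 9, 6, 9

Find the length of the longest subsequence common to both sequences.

Taking 9 at a[3]=b[2] → 5 at a[5]=b[3] → 8 at a[6]=b[5] → 9 at a[10]=b[8] → 6 at a[11]=b[9] gives a common subsequence of length 5. Since dp[13][10] = 5, nothing longer is possible.

5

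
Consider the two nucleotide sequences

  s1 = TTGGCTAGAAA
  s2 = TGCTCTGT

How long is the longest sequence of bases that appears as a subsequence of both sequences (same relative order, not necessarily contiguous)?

Match T (s1 #1, s2 #1); then T (s1 #2, s2 #4); then C (s1 #5, s2 #5); then T (s1 #6, s2 #6); then G (s1 #8, s2 #7) — 5 bases in the same relative order in both, and the DP table's final entry dp[11][8] is also 5, so no common subsequence is longer.

5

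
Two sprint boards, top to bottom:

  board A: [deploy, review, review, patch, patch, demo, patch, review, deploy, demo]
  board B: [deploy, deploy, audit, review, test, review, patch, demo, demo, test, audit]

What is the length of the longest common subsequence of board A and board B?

Match deploy [1,2]; then review [2,4]; then review [3,6]; then patch [5,7]; then demo [6,8]; then demo [10,9] — 6 tasks in the same relative order in both. dp[10][11] = 6 confirms this is the maximum.

6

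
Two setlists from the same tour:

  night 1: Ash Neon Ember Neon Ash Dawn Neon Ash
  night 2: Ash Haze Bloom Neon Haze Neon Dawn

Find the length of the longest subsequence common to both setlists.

Taking Ash (night 1 #1, night 2 #1); then Neon (night 1 #2, night 2 #4); then Neon (night 1 #4, night 2 #6); then Dawn (night 1 #6, night 2 #7) gives a common subsequence of length 4. The LCS DP gives dp[8][7] = 4, so this is optimal.

4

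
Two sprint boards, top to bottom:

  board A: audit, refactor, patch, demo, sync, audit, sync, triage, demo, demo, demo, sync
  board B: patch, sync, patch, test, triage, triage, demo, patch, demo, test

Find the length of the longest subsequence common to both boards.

5

Taking patch (board A #3, board B #1), then sync (board A #5, board B #2), then triage (board A #8, board B #6), then demo (board A #9, board B #7), then demo (board A #10, board B #9) gives a common subsequence of length 5, and the DP table's final entry dp[12][10] is also 5, so no common subsequence is longer.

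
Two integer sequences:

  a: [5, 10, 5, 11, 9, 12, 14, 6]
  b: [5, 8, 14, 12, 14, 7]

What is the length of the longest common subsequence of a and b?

Taking 5 at a[1]=b[1] → 12 at a[6]=b[4] → 14 at a[7]=b[5] gives a common subsequence of length 3. dp[8][6] = 3 confirms this is the maximum.

3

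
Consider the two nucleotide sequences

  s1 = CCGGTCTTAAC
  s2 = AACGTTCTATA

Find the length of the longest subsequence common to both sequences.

7

Pick C at s1[2]=s2[3], then G at s1[3]=s2[4], then T at s1[5]=s2[6], then C at s1[6]=s2[7], then T at s1[7]=s2[8], then T at s1[8]=s2[10], then A at s1[10]=s2[11]; all 7 bases appear in both, in order, and the DP table's final entry dp[11][11] is also 7, so no common subsequence is longer.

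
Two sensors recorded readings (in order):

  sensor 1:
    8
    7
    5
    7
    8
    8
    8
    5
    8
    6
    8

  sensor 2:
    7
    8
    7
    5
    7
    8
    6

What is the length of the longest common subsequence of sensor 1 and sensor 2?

6

Taking 8 (sensor 1 #1, sensor 2 #2), 7 (sensor 1 #2, sensor 2 #3), 5 (sensor 1 #3, sensor 2 #4), 7 (sensor 1 #4, sensor 2 #5), 8 (sensor 1 #9, sensor 2 #6), 6 (sensor 1 #10, sensor 2 #7) gives a common subsequence of length 6. dp[11][7] = 6 confirms this is the maximum.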